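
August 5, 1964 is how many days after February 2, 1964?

Feb 2, 1964 → Mar 2, 1964: 29 days (February has 29).
Mar 2, 1964 → Apr 2, 1964: 31 days (March has 31).
Apr 2, 1964 → May 2, 1964: 30 days (April has 30).
May 2, 1964 → Jun 2, 1964: 31 days (May has 31).
Jun 2, 1964 → Jul 2, 1964: 30 days (June has 30).
Jul 2, 1964 → Aug 2, 1964: 31 days (July has 31).
Aug 2, 1964 → Aug 5, 1964: 3 days.
Total: 185 days.

185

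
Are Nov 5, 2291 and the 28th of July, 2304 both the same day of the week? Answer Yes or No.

From Nov 5, 2291 to Jul 28, 2304 is 4648 days.
4648 mod 7 = 0, so they are the same weekday.
(Nov 5, 2291 is a Thursday; Jul 28, 2304 is a Thursday.)

Yes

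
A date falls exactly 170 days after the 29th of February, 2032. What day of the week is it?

Tuesday

Feb 29, 2032 is a Sunday.
170 mod 7 = 2, so 170 days after a Sunday is Sunday + 2 = Tuesday.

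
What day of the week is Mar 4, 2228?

Tuesday

Doomsday rule: the anchor day for the 2200s is Friday. For year 28: 28÷12 = 2 r 4, and 4÷4 = 1, so 2+4+1 = 7.
Friday + 7 ≡ Friday — that's 2228's doomsday.
In March the doomsday date is Mar 14.
Mar 4 is 10 days before Mar 14; 10 mod 7 = 3, so Friday − 3 = Tuesday.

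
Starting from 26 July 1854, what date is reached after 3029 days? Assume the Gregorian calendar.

November 10, 1862

+365 (one year) → Jul 26, 1855 (2664 left).
+366 (one year; includes Feb 29, 1856) → Jul 26, 1856 (2298 left).
+365 (one year) → Jul 26, 1857 (1933 left).
+365 (one year) → Jul 26, 1858 (1568 left).
+365 (one year) → Jul 26, 1859 (1203 left).
+366 (one year; includes Feb 29, 1860) → Jul 26, 1860 (837 left).
+365 (one year) → Jul 26, 1861 (472 left).
+365 (one year) → Jul 26, 1862 (107 left).
Jul has 31 days: +6 → Aug 1, 1862 (101 left).
Aug has 31 days: +31 → Sep 1, 1862 (70 left).
Sep has 30 days: +30 → Oct 1, 1862 (40 left).
Oct has 31 days: +31 → Nov 1, 1862 (9 left).
+9 → Nov 10, 1862.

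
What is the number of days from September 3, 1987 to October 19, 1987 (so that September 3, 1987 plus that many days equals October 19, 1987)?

Sep 3, 1987 → Oct 3, 1987: 30 days (September has 30).
Oct 3, 1987 → Oct 19, 1987: 16 days.
Total: 46 days.

46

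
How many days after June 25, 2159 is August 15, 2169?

Jun 25, 2159 → Jun 25, 2160: 366 days (Feb 29, 2160 is in that span).
Jun 25, 2160 → Jun 25, 2161: 365 days.
Jun 25, 2161 → Jun 25, 2162: 365 days.
Jun 25, 2162 → Jun 25, 2163: 365 days.
Jun 25, 2163 → Jun 25, 2164: 366 days (Feb 29, 2164 is in that span).
Jun 25, 2164 → Jun 25, 2165: 365 days.
Jun 25, 2165 → Jun 25, 2166: 365 days.
Jun 25, 2166 → Jun 25, 2167: 365 days.
Jun 25, 2167 → Jun 25, 2168: 366 days (Feb 29, 2168 is in that span).
Jun 25, 2168 → Jun 25, 2169: 365 days.
Jun 25, 2169 → Jul 25, 2169: 30 days (June has 30).
Jul 25, 2169 → Aug 15, 2169: 21 days.
Total: 3704 days.

3704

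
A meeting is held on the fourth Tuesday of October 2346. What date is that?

October 1, 2346 is a Tuesday.
The first Tuesday is therefore October 1 (same day).
The fourth Tuesday is 1 + 3×7 = October 22.

October 22, 2346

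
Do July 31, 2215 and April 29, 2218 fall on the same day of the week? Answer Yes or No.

No

From Jul 31, 2215 to Apr 29, 2218 is 1003 days.
1003 mod 7 = 2, so they are different weekdays.
(Jul 31, 2215 is a Monday; Apr 29, 2218 is a Wednesday.)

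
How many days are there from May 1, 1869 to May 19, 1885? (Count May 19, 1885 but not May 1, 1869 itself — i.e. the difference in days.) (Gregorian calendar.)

5862

May 1, 1869 → May 1, 1870: 365 days.
May 1, 1870 → May 1, 1871: 365 days.
May 1, 1871 → May 1, 1872: 366 days (Feb 29, 1872 is in that span).
May 1, 1872 → May 1, 1873: 365 days.
May 1, 1873 → May 1, 1874: 365 days.
May 1, 1874 → May 1, 1875: 365 days.
May 1, 1875 → May 1, 1876: 366 days (Feb 29, 1876 is in that span).
May 1, 1876 → May 1, 1877: 365 days.
May 1, 1877 → May 1, 1878: 365 days.
May 1, 1878 → May 1, 1879: 365 days.
May 1, 1879 → May 1, 1880: 366 days (Feb 29, 1880 is in that span).
May 1, 1880 → May 1, 1881: 365 days.
May 1, 1881 → May 1, 1882: 365 days.
May 1, 1882 → May 1, 1883: 365 days.
May 1, 1883 → May 1, 1884: 366 days (Feb 29, 1884 is in that span).
May 1, 1884 → Jun 1, 1884: 31 days (May has 31).
Jun 1, 1884 → Jul 1, 1884: 30 days (June has 30).
Jul 1, 1884 → Aug 1, 1884: 31 days (July has 31).
Aug 1, 1884 → Sep 1, 1884: 31 days (August has 31).
Sep 1, 1884 → Oct 1, 1884: 30 days (September has 30).
Oct 1, 1884 → Nov 1, 1884: 31 days (October has 31).
Nov 1, 1884 → Dec 1, 1884: 30 days (November has 30).
Dec 1, 1884 → Jan 1, 1885: 31 days (December has 31).
Jan 1, 1885 → Feb 1, 1885: 31 days (January has 31).
Feb 1, 1885 → Mar 1, 1885: 28 days (February has 28).
Mar 1, 1885 → Apr 1, 1885: 31 days (March has 31).
Apr 1, 1885 → May 1, 1885: 30 days (April has 30).
May 1, 1885 → May 19, 1885: 18 days.
Total: 5862 days.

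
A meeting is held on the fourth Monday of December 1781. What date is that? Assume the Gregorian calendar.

December 1, 1781 is a Saturday.
The first Monday is therefore December 3 (2 days later).
The fourth Monday is 3 + 3×7 = December 24.

December 24, 1781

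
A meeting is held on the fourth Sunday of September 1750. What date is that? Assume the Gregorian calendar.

September 1, 1750 is a Tuesday.
The first Sunday is therefore September 6 (5 days later).
The fourth Sunday is 6 + 3×7 = September 27.

September 27, 1750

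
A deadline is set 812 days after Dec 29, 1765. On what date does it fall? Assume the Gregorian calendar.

March 20, 1768

+365 (one year) → Dec 29, 1766 (447 left).
+365 (one year) → Dec 29, 1767 (82 left).
Dec has 31 days: +3 → Jan 1, 1768 (79 left).
Jan has 31 days: +31 → Feb 1, 1768 (48 left).
Feb has 29 days: +29 → Mar 1, 1768 (19 left).
+19 → Mar 20, 1768.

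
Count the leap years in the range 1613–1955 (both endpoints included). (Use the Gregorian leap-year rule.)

Multiples of 4 in [1613,1955]: 85.
Of those, multiples of 100: 3 (not leap unless ÷400).
Multiples of 400: 0.
Leap years = 85 − 3 + 0 = 82.

82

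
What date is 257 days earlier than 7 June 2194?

September 23, 2193

−7 → May 31, 2194 (end of May, 31 days; 250 left).
−31 → Apr 30, 2194 (end of Apr, 30 days; 219 left).
−30 → Mar 31, 2194 (end of Mar, 31 days; 189 left).
−31 → Feb 28, 2194 (end of Feb, 28 days; 158 left).
−28 → Jan 31, 2194 (end of Jan, 31 days; 130 left).
−31 → Dec 31, 2193 (end of Dec, 31 days; 99 left).
−31 → Nov 30, 2193 (end of Nov, 30 days; 68 left).
−30 → Oct 31, 2193 (end of Oct, 31 days; 38 left).
−31 → Sep 30, 2193 (end of Sep, 30 days; 7 left).
−7 → Sep 23, 2193.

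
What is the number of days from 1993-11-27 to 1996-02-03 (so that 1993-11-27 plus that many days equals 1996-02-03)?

798

Nov 27, 1993 → Nov 27, 1994: 365 days.
Nov 27, 1994 → Nov 27, 1995: 365 days.
Nov 27, 1995 → Dec 27, 1995: 30 days (November has 30).
Dec 27, 1995 → Jan 27, 1996: 31 days (December has 31).
Jan 27, 1996 → Feb 3, 1996: 7 days.
Total: 798 days.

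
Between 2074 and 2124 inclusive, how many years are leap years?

12

Multiples of 4 in [2074,2124]: 13.
Of those, multiples of 100: 1 (not leap unless ÷400).
Multiples of 400: 0.
Leap years = 13 − 1 + 0 = 12.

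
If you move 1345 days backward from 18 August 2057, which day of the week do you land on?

First find the weekday of Aug 18, 2057. Doomsday rule: the anchor day for the 2000s is Tuesday. For year 57: 57÷12 = 4 r 9, and 9÷4 = 2, so 4+9+2 = 15.
Tuesday + 15 ≡ Wednesday — that's 2057's doomsday.
In August the doomsday date is Aug 8.
Aug 18 is 10 days after Aug 8; 10 mod 7 = 3, so Wednesday + 3 = Saturday.
1345 mod 7 = 1, so 1345 days before a Saturday is Saturday − 1 = Friday.

Friday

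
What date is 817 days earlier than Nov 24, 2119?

August 29, 2117

−365 (one year) → Nov 24, 2118 (452 left).
−365 (one year) → Nov 24, 2117 (87 left).
−24 → Oct 31, 2117 (end of Oct, 31 days; 63 left).
−31 → Sep 30, 2117 (end of Sep, 30 days; 32 left).
−30 → Aug 31, 2117 (end of Aug, 31 days; 2 left).
−2 → Aug 29, 2117.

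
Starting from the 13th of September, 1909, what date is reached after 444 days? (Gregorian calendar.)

+365 (one year) → Sep 13, 1910 (79 left).
Sep has 30 days: +18 → Oct 1, 1910 (61 left).
Oct has 31 days: +31 → Nov 1, 1910 (30 left).
Nov has 30 days: +30 → Dec 1, 1910 (0 left).

December 1, 1910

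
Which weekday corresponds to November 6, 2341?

Thursday

Doomsday rule: the anchor day for the 2300s is Wednesday. For year 41: 41÷12 = 3 r 5, and 5÷4 = 1, so 3+5+1 = 9.
Wednesday + 9 ≡ Friday — that's 2341's doomsday.
In November the doomsday date is Nov 7.
Nov 6 is 1 day before Nov 7; 1 mod 7 = 1, so Friday − 1 = Thursday.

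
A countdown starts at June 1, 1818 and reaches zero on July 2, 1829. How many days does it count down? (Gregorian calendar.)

Jun 1, 1818 → Jun 1, 1819: 365 days.
Jun 1, 1819 → Jun 1, 1820: 366 days (Feb 29, 1820 is in that span).
Jun 1, 1820 → Jun 1, 1821: 365 days.
Jun 1, 1821 → Jun 1, 1822: 365 days.
Jun 1, 1822 → Jun 1, 1823: 365 days.
Jun 1, 1823 → Jun 1, 1824: 366 days (Feb 29, 1824 is in that span).
Jun 1, 1824 → Jun 1, 1825: 365 days.
Jun 1, 1825 → Jun 1, 1826: 365 days.
Jun 1, 1826 → Jun 1, 1827: 365 days.
Jun 1, 1827 → Jun 1, 1828: 366 days (Feb 29, 1828 is in that span).
Jun 1, 1828 → Jul 1, 1828: 30 days (June has 30).
Jul 1, 1828 → Aug 1, 1828: 31 days (July has 31).
Aug 1, 1828 → Sep 1, 1828: 31 days (August has 31).
Sep 1, 1828 → Oct 1, 1828: 30 days (September has 30).
Oct 1, 1828 → Nov 1, 1828: 31 days (October has 31).
Nov 1, 1828 → Dec 1, 1828: 30 days (November has 30).
Dec 1, 1828 → Jan 1, 1829: 31 days (December has 31).
Jan 1, 1829 → Feb 1, 1829: 31 days (January has 31).
Feb 1, 1829 → Mar 1, 1829: 28 days (February has 28).
Mar 1, 1829 → Apr 1, 1829: 31 days (March has 31).
Apr 1, 1829 → May 1, 1829: 30 days (April has 30).
May 1, 1829 → Jun 1, 1829: 31 days (May has 31).
Jun 1, 1829 → Jul 1, 1829: 30 days (June has 30).
Jul 1, 1829 → Jul 2, 1829: 1 days.
Total: 4049 days.

4049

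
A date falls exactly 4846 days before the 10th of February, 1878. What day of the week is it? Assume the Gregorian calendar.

Feb 10, 1878 is a Sunday.
4846 mod 7 = 2, so 4846 days before a Sunday is Sunday − 2 = Friday.

Friday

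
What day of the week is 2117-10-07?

Thursday

Doomsday rule: the anchor day for the 2100s is Sunday. For year 17: 17÷12 = 1 r 5, and 5÷4 = 1, so 1+5+1 = 7.
Sunday + 7 ≡ Sunday — that's 2117's doomsday.
In October the doomsday date is Oct 10.
Oct 7 is 3 days before Oct 10; 3 mod 7 = 3, so Sunday − 3 = Thursday.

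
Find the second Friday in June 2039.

June 1, 2039 is a Wednesday.
The first Friday is therefore June 3 (2 days later).
The second Friday is 3 + 1×7 = June 10.

June 10, 2039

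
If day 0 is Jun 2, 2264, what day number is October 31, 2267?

1246

Jun 2, 2264 → Jun 2, 2265: 365 days.
Jun 2, 2265 → Jun 2, 2266: 365 days.
Jun 2, 2266 → Jun 2, 2267: 365 days.
Jun 2, 2267 → Jul 2, 2267: 30 days (June has 30).
Jul 2, 2267 → Aug 2, 2267: 31 days (July has 31).
Aug 2, 2267 → Sep 2, 2267: 31 days (August has 31).
Sep 2, 2267 → Oct 2, 2267: 30 days (September has 30).
Oct 2, 2267 → Oct 31, 2267: 29 days.
Total: 1246 days.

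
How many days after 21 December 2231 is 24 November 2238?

2530

Dec 21, 2231 → Dec 21, 2232: 366 days (Feb 29, 2232 is in that span).
Dec 21, 2232 → Dec 21, 2233: 365 days.
Dec 21, 2233 → Dec 21, 2234: 365 days.
Dec 21, 2234 → Dec 21, 2235: 365 days.
Dec 21, 2235 → Dec 21, 2236: 366 days (Feb 29, 2236 is in that span).
Dec 21, 2236 → Dec 21, 2237: 365 days.
Dec 21, 2237 → Jan 21, 2238: 31 days (December has 31).
Jan 21, 2238 → Feb 21, 2238: 31 days (January has 31).
Feb 21, 2238 → Mar 21, 2238: 28 days (February has 28).
Mar 21, 2238 → Apr 21, 2238: 31 days (March has 31).
Apr 21, 2238 → May 21, 2238: 30 days (April has 30).
May 21, 2238 → Jun 21, 2238: 31 days (May has 31).
Jun 21, 2238 → Jul 21, 2238: 30 days (June has 30).
Jul 21, 2238 → Aug 21, 2238: 31 days (July has 31).
Aug 21, 2238 → Sep 21, 2238: 31 days (August has 31).
Sep 21, 2238 → Oct 21, 2238: 30 days (September has 30).
Oct 21, 2238 → Nov 21, 2238: 31 days (October has 31).
Nov 21, 2238 → Nov 24, 2238: 3 days.
Total: 2530 days.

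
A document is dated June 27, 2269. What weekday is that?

Sunday

Doomsday rule: the anchor day for the 2200s is Friday. For year 69: 69÷12 = 5 r 9, and 9÷4 = 2, so 5+9+2 = 16.
Friday + 16 ≡ Sunday — that's 2269's doomsday.
In June the doomsday date is Jun 6.
Jun 27 is 21 days after Jun 6; 21 mod 7 = 0, so Sunday + 0 = Sunday.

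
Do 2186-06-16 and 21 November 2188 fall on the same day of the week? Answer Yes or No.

Yes

From Jun 16, 2186 to Nov 21, 2188 is 889 days.
889 mod 7 = 0, so they are the same weekday.
(Jun 16, 2186 is a Friday; Nov 21, 2188 is a Friday.)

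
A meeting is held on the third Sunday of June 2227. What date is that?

June 1, 2227 is a Friday.
The first Sunday is therefore June 3 (2 days later).
The third Sunday is 3 + 2×7 = June 17.

June 17, 2227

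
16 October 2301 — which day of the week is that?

Wednesday

Doomsday rule: the anchor day for the 2300s is Wednesday. For year 01: 1÷12 = 0 r 1, and 1÷4 = 0, so 0+1+0 = 1.
Wednesday + 1 ≡ Thursday — that's 2301's doomsday.
In October the doomsday date is Oct 10.
Oct 16 is 6 days after Oct 10; 6 mod 7 = 6, so Thursday + 6 = Wednesday.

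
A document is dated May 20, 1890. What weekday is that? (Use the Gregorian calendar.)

January 1, 1890 is a Wednesday.
Jan 1, 1890 → Feb 1, 1890: 31 days (January has 31).
Feb 1, 1890 → Mar 1, 1890: 28 days (February has 28).
Mar 1, 1890 → Apr 1, 1890: 31 days (March has 31).
Apr 1, 1890 → May 1, 1890: 30 days (April has 30).
May 1, 1890 → May 20, 1890: 19 days.
Total: 139 days.
139 mod 7 = 6, so Wednesday + 6 = Tuesday.

Tuesday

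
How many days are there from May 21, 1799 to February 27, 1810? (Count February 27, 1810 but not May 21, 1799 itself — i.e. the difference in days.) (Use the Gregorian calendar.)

May 21, 1799 → May 21, 1800: 365 days.
May 21, 1800 → May 21, 1801: 365 days.
May 21, 1801 → May 21, 1802: 365 days.
May 21, 1802 → May 21, 1803: 365 days.
May 21, 1803 → May 21, 1804: 366 days (Feb 29, 1804 is in that span).
May 21, 1804 → May 21, 1805: 365 days.
May 21, 1805 → May 21, 1806: 365 days.
May 21, 1806 → May 21, 1807: 365 days.
May 21, 1807 → May 21, 1808: 366 days (Feb 29, 1808 is in that span).
May 21, 1808 → May 21, 1809: 365 days.
May 21, 1809 → Jun 21, 1809: 31 days (May has 31).
Jun 21, 1809 → Jul 21, 1809: 30 days (June has 30).
Jul 21, 1809 → Aug 21, 1809: 31 days (July has 31).
Aug 21, 1809 → Sep 21, 1809: 31 days (August has 31).
Sep 21, 1809 → Oct 21, 1809: 30 days (September has 30).
Oct 21, 1809 → Nov 21, 1809: 31 days (October has 31).
Nov 21, 1809 → Dec 21, 1809: 30 days (November has 30).
Dec 21, 1809 → Jan 21, 1810: 31 days (December has 31).
Jan 21, 1810 → Feb 21, 1810: 31 days (January has 31).
Feb 21, 1810 → Feb 27, 1810: 6 days.
Total: 3934 days.

3934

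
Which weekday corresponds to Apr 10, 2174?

Doomsday rule: the anchor day for the 2100s is Sunday. For year 74: 74÷12 = 6 r 2, and 2÷4 = 0, so 6+2+0 = 8.
Sunday + 8 ≡ Monday — that's 2174's doomsday.
In April the doomsday date is Apr 4.
Apr 10 is 6 days after Apr 4; 6 mod 7 = 6, so Monday + 6 = Sunday.

Sunday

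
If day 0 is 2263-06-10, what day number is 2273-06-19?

3662

Jun 10, 2263 → Jun 10, 2264: 366 days (Feb 29, 2264 is in that span).
Jun 10, 2264 → Jun 10, 2265: 365 days.
Jun 10, 2265 → Jun 10, 2266: 365 days.
Jun 10, 2266 → Jun 10, 2267: 365 days.
Jun 10, 2267 → Jun 10, 2268: 366 days (Feb 29, 2268 is in that span).
Jun 10, 2268 → Jun 10, 2269: 365 days.
Jun 10, 2269 → Jun 10, 2270: 365 days.
Jun 10, 2270 → Jun 10, 2271: 365 days.
Jun 10, 2271 → Jun 10, 2272: 366 days (Feb 29, 2272 is in that span).
Jun 10, 2272 → Jul 10, 2272: 30 days (June has 30).
Jul 10, 2272 → Aug 10, 2272: 31 days (July has 31).
Aug 10, 2272 → Sep 10, 2272: 31 days (August has 31).
Sep 10, 2272 → Oct 10, 2272: 30 days (September has 30).
Oct 10, 2272 → Nov 10, 2272: 31 days (October has 31).
Nov 10, 2272 → Dec 10, 2272: 30 days (November has 30).
Dec 10, 2272 → Jan 10, 2273: 31 days (December has 31).
Jan 10, 2273 → Feb 10, 2273: 31 days (January has 31).
Feb 10, 2273 → Mar 10, 2273: 28 days (February has 28).
Mar 10, 2273 → Apr 10, 2273: 31 days (March has 31).
Apr 10, 2273 → May 10, 2273: 30 days (April has 30).
May 10, 2273 → Jun 10, 2273: 31 days (May has 31).
Jun 10, 2273 → Jun 19, 2273: 9 days.
Total: 3662 days.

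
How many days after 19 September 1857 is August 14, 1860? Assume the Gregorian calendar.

Sep 19, 1857 → Sep 19, 1858: 365 days.
Sep 19, 1858 → Sep 19, 1859: 365 days.
Sep 19, 1859 → Oct 19, 1859: 30 days (September has 30).
Oct 19, 1859 → Nov 19, 1859: 31 days (October has 31).
Nov 19, 1859 → Dec 19, 1859: 30 days (November has 30).
Dec 19, 1859 → Jan 19, 1860: 31 days (December has 31).
Jan 19, 1860 → Feb 19, 1860: 31 days (January has 31).
Feb 19, 1860 → Mar 19, 1860: 29 days (February has 29).
Mar 19, 1860 → Apr 19, 1860: 31 days (March has 31).
Apr 19, 1860 → May 19, 1860: 30 days (April has 30).
May 19, 1860 → Jun 19, 1860: 31 days (May has 31).
Jun 19, 1860 → Jul 19, 1860: 30 days (June has 30).
Jul 19, 1860 → Aug 14, 1860: 26 days.
Total: 1060 days.

1060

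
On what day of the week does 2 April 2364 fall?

Doomsday rule: the anchor day for the 2300s is Wednesday. For year 64: 64÷12 = 5 r 4, and 4÷4 = 1, so 5+4+1 = 10.
Wednesday + 10 ≡ Saturday — that's 2364's doomsday.
In April the doomsday date is Apr 4.
Apr 2 is 2 days before Apr 4; 2 mod 7 = 2, so Saturday − 2 = Thursday.

Thursday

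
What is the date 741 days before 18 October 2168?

October 8, 2166

−366 (one year; includes Feb 29, 2168) → Oct 18, 2167 (375 left).
−18 → Sep 30, 2167 (end of Sep, 30 days; 357 left).
−30 → Aug 31, 2167 (end of Aug, 31 days; 327 left).
−31 → Jul 31, 2167 (end of Jul, 31 days; 296 left).
−31 → Jun 30, 2167 (end of Jun, 30 days; 265 left).
−30 → May 31, 2167 (end of May, 31 days; 235 left).
−31 → Apr 30, 2167 (end of Apr, 30 days; 204 left).
−30 → Mar 31, 2167 (end of Mar, 31 days; 174 left).
−31 → Feb 28, 2167 (end of Feb, 28 days; 143 left).
−28 → Jan 31, 2167 (end of Jan, 31 days; 115 left).
−31 → Dec 31, 2166 (end of Dec, 31 days; 84 left).
−31 → Nov 30, 2166 (end of Nov, 30 days; 53 left).
−30 → Oct 31, 2166 (end of Oct, 31 days; 23 left).
−23 → Oct 8, 2166.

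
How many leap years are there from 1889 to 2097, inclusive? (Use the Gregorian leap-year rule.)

51

Multiples of 4 in [1889,2097]: 52.
Of those, multiples of 100: 2 (not leap unless ÷400).
Multiples of 400: 1.
Leap years = 52 − 2 + 1 = 51.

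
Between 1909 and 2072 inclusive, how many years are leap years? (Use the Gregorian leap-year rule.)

41

Multiples of 4 in [1909,2072]: 41.
Of those, multiples of 100: 1 (not leap unless ÷400).
Multiples of 400: 1.
Leap years = 41 − 1 + 1 = 41.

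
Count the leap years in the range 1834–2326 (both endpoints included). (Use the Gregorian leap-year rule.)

119

Multiples of 4 in [1834,2326]: 123.
Of those, multiples of 100: 5 (not leap unless ÷400).
Multiples of 400: 1.
Leap years = 123 − 5 + 1 = 119.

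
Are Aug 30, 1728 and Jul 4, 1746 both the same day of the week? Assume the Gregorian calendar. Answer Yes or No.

Yes

From Aug 30, 1728 to Jul 4, 1746 is 6517 days.
6517 mod 7 = 0, so they are the same weekday.
(Aug 30, 1728 is a Monday; Jul 4, 1746 is a Monday.)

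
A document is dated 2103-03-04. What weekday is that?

Doomsday rule: the anchor day for the 2100s is Sunday. For year 03: 3÷12 = 0 r 3, and 3÷4 = 0, so 0+3+0 = 3.
Sunday + 3 ≡ Wednesday — that's 2103's doomsday.
In March the doomsday date is Mar 14.
Mar 4 is 10 days before Mar 14; 10 mod 7 = 3, so Wednesday − 3 = Sunday.

Sunday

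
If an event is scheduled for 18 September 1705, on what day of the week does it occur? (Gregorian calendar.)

Friday

Doomsday rule: the anchor day for the 1700s is Sunday. For year 05: 5÷12 = 0 r 5, and 5÷4 = 1, so 0+5+1 = 6.
Sunday + 6 ≡ Saturday — that's 1705's doomsday.
In September the doomsday date is Sep 5.
Sep 18 is 13 days after Sep 5; 13 mod 7 = 6, so Saturday + 6 = Friday.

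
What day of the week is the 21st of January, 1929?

Monday

Doomsday rule: the anchor day for the 1900s is Wednesday. For year 29: 29÷12 = 2 r 5, and 5÷4 = 1, so 2+5+1 = 8.
Wednesday + 8 ≡ Thursday — that's 1929's doomsday.
In January the doomsday date is Jan 3 (1929 is not a leap year).
Jan 21 is 18 days after Jan 3; 18 mod 7 = 4, so Thursday + 4 = Monday.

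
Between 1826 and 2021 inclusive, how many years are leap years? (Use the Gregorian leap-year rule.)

48

Multiples of 4 in [1826,2021]: 49.
Of those, multiples of 100: 2 (not leap unless ÷400).
Multiples of 400: 1.
Leap years = 49 − 2 + 1 = 48.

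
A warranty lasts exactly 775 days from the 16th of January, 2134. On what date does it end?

+365 (one year) → Jan 16, 2135 (410 left).
+365 (one year) → Jan 16, 2136 (45 left).
Jan has 31 days: +16 → Feb 1, 2136 (29 left).
Feb has 29 days: +29 → Mar 1, 2136 (0 left).

March 1, 2136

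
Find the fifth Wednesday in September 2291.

September 30, 2291

September 1, 2291 is a Tuesday.
The first Wednesday is therefore September 2 (1 days later).
The fifth Wednesday is 2 + 4×7 = September 30.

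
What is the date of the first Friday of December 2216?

December 1, 2216 is a Sunday.
The first Friday is therefore December 6 (5 days later).

December 6, 2216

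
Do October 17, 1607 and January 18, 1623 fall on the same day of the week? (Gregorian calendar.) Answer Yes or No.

From Oct 17, 1607 to Jan 18, 1623 is 5572 days.
5572 mod 7 = 0, so they are the same weekday.
(Oct 17, 1607 is a Wednesday; Jan 18, 1623 is a Wednesday.)

Yes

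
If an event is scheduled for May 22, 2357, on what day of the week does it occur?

Doomsday rule: the anchor day for the 2300s is Wednesday. For year 57: 57÷12 = 4 r 9, and 9÷4 = 2, so 4+9+2 = 15.
Wednesday + 15 ≡ Thursday — that's 2357's doomsday.
In May the doomsday date is May 9.
May 22 is 13 days after May 9; 13 mod 7 = 6, so Thursday + 6 = Wednesday.

Wednesday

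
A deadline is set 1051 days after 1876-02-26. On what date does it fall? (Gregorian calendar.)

January 12, 1879

+366 (one year; includes Feb 29, 1876) → Feb 26, 1877 (685 left).
+365 (one year) → Feb 26, 1878 (320 left).
Feb has 28 days: +3 → Mar 1, 1878 (317 left).
Mar has 31 days: +31 → Apr 1, 1878 (286 left).
Apr has 30 days: +30 → May 1, 1878 (256 left).
May has 31 days: +31 → Jun 1, 1878 (225 left).
Jun has 30 days: +30 → Jul 1, 1878 (195 left).
Jul has 31 days: +31 → Aug 1, 1878 (164 left).
Aug has 31 days: +31 → Sep 1, 1878 (133 left).
Sep has 30 days: +30 → Oct 1, 1878 (103 left).
Oct has 31 days: +31 → Nov 1, 1878 (72 left).
Nov has 30 days: +30 → Dec 1, 1878 (42 left).
Dec has 31 days: +31 → Jan 1, 1879 (11 left).
+11 → Jan 12, 1879.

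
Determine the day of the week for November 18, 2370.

Doomsday rule: the anchor day for the 2300s is Wednesday. For year 70: 70÷12 = 5 r 10, and 10÷4 = 2, so 5+10+2 = 17.
Wednesday + 17 ≡ Saturday — that's 2370's doomsday.
In November the doomsday date is Nov 7.
Nov 18 is 11 days after Nov 7; 11 mod 7 = 4, so Saturday + 4 = Wednesday.

Wednesday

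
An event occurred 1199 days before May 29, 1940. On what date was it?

−366 (one year; includes Feb 29, 1940) → May 29, 1939 (833 left).
−365 (one year) → May 29, 1938 (468 left).
−365 (one year) → May 29, 1937 (103 left).
−29 → Apr 30, 1937 (end of Apr, 30 days; 74 left).
−30 → Mar 31, 1937 (end of Mar, 31 days; 44 left).
−31 → Feb 28, 1937 (end of Feb, 28 days; 13 left).
−13 → Feb 15, 1937.

February 15, 1937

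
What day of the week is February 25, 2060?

Doomsday rule: the anchor day for the 2000s is Tuesday. For year 60: 60÷12 = 5 r 0, and 0÷4 = 0, so 5+0+0 = 5.
Tuesday + 5 ≡ Sunday — that's 2060's doomsday.
In February the doomsday date is Feb 29 (2060 is a leap year (divisible by 4)).
Feb 25 is 4 days before Feb 29; 4 mod 7 = 4, so Sunday − 4 = Wednesday.

Wednesday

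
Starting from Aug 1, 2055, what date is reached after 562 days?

+366 (one year; includes Feb 29, 2056) → Aug 1, 2056 (196 left).
Aug has 31 days: +31 → Sep 1, 2056 (165 left).
Sep has 30 days: +30 → Oct 1, 2056 (135 left).
Oct has 31 days: +31 → Nov 1, 2056 (104 left).
Nov has 30 days: +30 → Dec 1, 2056 (74 left).
Dec has 31 days: +31 → Jan 1, 2057 (43 left).
Jan has 31 days: +31 → Feb 1, 2057 (12 left).
+12 → Feb 13, 2057.

February 13, 2057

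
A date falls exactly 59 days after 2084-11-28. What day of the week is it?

First find the weekday of Nov 28, 2084. Doomsday rule: the anchor day for the 2000s is Tuesday. For year 84: 84÷12 = 7 r 0, and 0÷4 = 0, so 7+0+0 = 7.
Tuesday + 7 ≡ Tuesday — that's 2084's doomsday.
In November the doomsday date is Nov 7.
Nov 28 is 21 days after Nov 7; 21 mod 7 = 0, so Tuesday + 0 = Tuesday.
59 mod 7 = 3, so 59 days after a Tuesday is Tuesday + 3 = Friday.

Friday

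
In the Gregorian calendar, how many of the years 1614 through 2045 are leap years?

105

Multiples of 4 in [1614,2045]: 108.
Of those, multiples of 100: 4 (not leap unless ÷400).
Multiples of 400: 1.
Leap years = 108 − 4 + 1 = 105.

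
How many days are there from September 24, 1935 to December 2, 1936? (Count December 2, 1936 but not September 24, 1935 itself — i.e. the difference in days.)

435

Sep 24, 1935 → Sep 24, 1936: 366 days (Feb 29, 1936 is in that span).
Sep 24, 1936 → Oct 24, 1936: 30 days (September has 30).
Oct 24, 1936 → Nov 24, 1936: 31 days (October has 31).
Nov 24, 1936 → Dec 2, 1936: 8 days.
Total: 435 days.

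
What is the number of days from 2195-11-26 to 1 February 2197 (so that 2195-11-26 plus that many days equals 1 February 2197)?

433

Nov 26, 2195 → Nov 26, 2196: 366 days (Feb 29, 2196 is in that span).
Nov 26, 2196 → Dec 26, 2196: 30 days (November has 30).
Dec 26, 2196 → Jan 26, 2197: 31 days (December has 31).
Jan 26, 2197 → Feb 1, 2197: 6 days.
Total: 433 days.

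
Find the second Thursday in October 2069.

October 1, 2069 is a Tuesday.
The first Thursday is therefore October 3 (2 days later).
The second Thursday is 3 + 1×7 = October 10.

October 10, 2069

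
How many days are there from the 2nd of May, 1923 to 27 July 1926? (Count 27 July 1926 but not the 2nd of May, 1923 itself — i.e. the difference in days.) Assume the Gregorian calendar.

1182

May 2, 1923 → May 2, 1924: 366 days (Feb 29, 1924 is in that span).
May 2, 1924 → May 2, 1925: 365 days.
May 2, 1925 → May 2, 1926: 365 days.
May 2, 1926 → Jun 2, 1926: 31 days (May has 31).
Jun 2, 1926 → Jul 2, 1926: 30 days (June has 30).
Jul 2, 1926 → Jul 27, 1926: 25 days.
Total: 1182 days.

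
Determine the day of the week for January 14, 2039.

January 1, 2039 is a Saturday.
Jan 1, 2039 → Jan 14, 2039: 13 days.
Total: 13 days.
13 mod 7 = 6, so Saturday + 6 = Friday.

Friday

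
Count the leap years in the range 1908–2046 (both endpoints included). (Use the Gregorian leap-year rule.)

35

Multiples of 4 in [1908,2046]: 35.
Of those, multiples of 100: 1 (not leap unless ÷400).
Multiples of 400: 1.
Leap years = 35 − 1 + 1 = 35.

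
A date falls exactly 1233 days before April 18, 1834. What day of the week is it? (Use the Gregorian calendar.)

Apr 18, 1834 is a Friday.
1233 mod 7 = 1, so 1233 days before a Friday is Friday − 1 = Thursday.

Thursday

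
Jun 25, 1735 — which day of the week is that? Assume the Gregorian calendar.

Doomsday rule: the anchor day for the 1700s is Sunday. For year 35: 35÷12 = 2 r 11, and 11÷4 = 2, so 2+11+2 = 15.
Sunday + 15 ≡ Monday — that's 1735's doomsday.
In June the doomsday date is Jun 6.
Jun 25 is 19 days after Jun 6; 19 mod 7 = 5, so Monday + 5 = Saturday.

Saturday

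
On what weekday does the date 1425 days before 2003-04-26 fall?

Tuesday

First find the weekday of Apr 26, 2003. Doomsday rule: the anchor day for the 2000s is Tuesday. For year 03: 3÷12 = 0 r 3, and 3÷4 = 0, so 0+3+0 = 3.
Tuesday + 3 ≡ Friday — that's 2003's doomsday.
In April the doomsday date is Apr 4.
Apr 26 is 22 days after Apr 4; 22 mod 7 = 1, so Friday + 1 = Saturday.
1425 mod 7 = 4, so 1425 days before a Saturday is Saturday − 4 = Tuesday.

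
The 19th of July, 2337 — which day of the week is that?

Monday

Doomsday rule: the anchor day for the 2300s is Wednesday. For year 37: 37÷12 = 3 r 1, and 1÷4 = 0, so 3+1+0 = 4.
Wednesday + 4 ≡ Sunday — that's 2337's doomsday.
In July the doomsday date is Jul 11.
Jul 19 is 8 days after Jul 11; 8 mod 7 = 1, so Sunday + 1 = Monday.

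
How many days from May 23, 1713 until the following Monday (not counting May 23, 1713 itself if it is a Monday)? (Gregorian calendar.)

May 23, 1713 is a Tuesday.
From Tuesday to the next Monday is 6 days.

6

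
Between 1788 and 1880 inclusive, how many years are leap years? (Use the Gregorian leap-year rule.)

Multiples of 4 in [1788,1880]: 24.
Of those, multiples of 100: 1 (not leap unless ÷400).
Multiples of 400: 0.
Leap years = 24 − 1 + 0 = 23.

23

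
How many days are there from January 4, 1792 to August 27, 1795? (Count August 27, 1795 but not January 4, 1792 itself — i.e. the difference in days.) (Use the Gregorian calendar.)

Jan 4, 1792 → Jan 4, 1793: 366 days (Feb 29, 1792 is in that span).
Jan 4, 1793 → Jan 4, 1794: 365 days.
Jan 4, 1794 → Jan 4, 1795: 365 days.
Jan 4, 1795 → Feb 4, 1795: 31 days (January has 31).
Feb 4, 1795 → Mar 4, 1795: 28 days (February has 28).
Mar 4, 1795 → Apr 4, 1795: 31 days (March has 31).
Apr 4, 1795 → May 4, 1795: 30 days (April has 30).
May 4, 1795 → Jun 4, 1795: 31 days (May has 31).
Jun 4, 1795 → Jul 4, 1795: 30 days (June has 30).
Jul 4, 1795 → Aug 4, 1795: 31 days (July has 31).
Aug 4, 1795 → Aug 27, 1795: 23 days.
Total: 1331 days.

1331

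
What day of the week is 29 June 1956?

January 1, 1956 is a Sunday.
Jan 1, 1956 → Feb 1, 1956: 31 days (January has 31).
Feb 1, 1956 → Mar 1, 1956: 29 days (February has 29).
Mar 1, 1956 → Apr 1, 1956: 31 days (March has 31).
Apr 1, 1956 → May 1, 1956: 30 days (April has 30).
May 1, 1956 → Jun 1, 1956: 31 days (May has 31).
Jun 1, 1956 → Jun 29, 1956: 28 days.
Total: 180 days.
180 mod 7 = 5, so Sunday + 5 = Friday.

Friday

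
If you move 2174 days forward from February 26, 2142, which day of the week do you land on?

Friday

First find the weekday of Feb 26, 2142. Doomsday rule: the anchor day for the 2100s is Sunday. For year 42: 42÷12 = 3 r 6, and 6÷4 = 1, so 3+6+1 = 10.
Sunday + 10 ≡ Wednesday — that's 2142's doomsday.
In February the doomsday date is Feb 28 (2142 is not a leap year).
Feb 26 is 2 days before Feb 28; 2 mod 7 = 2, so Wednesday − 2 = Monday.
2174 mod 7 = 4, so 2174 days after a Monday is Monday + 4 = Friday.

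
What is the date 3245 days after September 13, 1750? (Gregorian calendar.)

+365 (one year) → Sep 13, 1751 (2880 left).
+366 (one year; includes Feb 29, 1752) → Sep 13, 1752 (2514 left).
+365 (one year) → Sep 13, 1753 (2149 left).
+365 (one year) → Sep 13, 1754 (1784 left).
+365 (one year) → Sep 13, 1755 (1419 left).
+366 (one year; includes Feb 29, 1756) → Sep 13, 1756 (1053 left).
+365 (one year) → Sep 13, 1757 (688 left).
+365 (one year) → Sep 13, 1758 (323 left).
Sep has 30 days: +18 → Oct 1, 1758 (305 left).
Oct has 31 days: +31 → Nov 1, 1758 (274 left).
Nov has 30 days: +30 → Dec 1, 1758 (244 left).
Dec has 31 days: +31 → Jan 1, 1759 (213 left).
Jan has 31 days: +31 → Feb 1, 1759 (182 left).
Feb has 28 days: +28 → Mar 1, 1759 (154 left).
Mar has 31 days: +31 → Apr 1, 1759 (123 left).
Apr has 30 days: +30 → May 1, 1759 (93 left).
May has 31 days: +31 → Jun 1, 1759 (62 left).
Jun has 30 days: +30 → Jul 1, 1759 (32 left).
Jul has 31 days: +31 → Aug 1, 1759 (1 left).
+1 → Aug 2, 1759.

August 2, 1759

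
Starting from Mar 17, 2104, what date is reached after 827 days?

June 22, 2106

+365 (one year) → Mar 17, 2105 (462 left).
+365 (one year) → Mar 17, 2106 (97 left).
Mar has 31 days: +15 → Apr 1, 2106 (82 left).
Apr has 30 days: +30 → May 1, 2106 (52 left).
May has 31 days: +31 → Jun 1, 2106 (21 left).
+21 → Jun 22, 2106.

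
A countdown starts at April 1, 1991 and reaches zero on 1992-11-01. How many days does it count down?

Apr 1, 1991 → Apr 1, 1992: 366 days (Feb 29, 1992 is in that span).
Apr 1, 1992 → May 1, 1992: 30 days (April has 30).
May 1, 1992 → Jun 1, 1992: 31 days (May has 31).
Jun 1, 1992 → Jul 1, 1992: 30 days (June has 30).
Jul 1, 1992 → Aug 1, 1992: 31 days (July has 31).
Aug 1, 1992 → Sep 1, 1992: 31 days (August has 31).
Sep 1, 1992 → Oct 1, 1992: 30 days (September has 30).
Oct 1, 1992 → Nov 1, 1992: 31 days.
Total: 580 days.

580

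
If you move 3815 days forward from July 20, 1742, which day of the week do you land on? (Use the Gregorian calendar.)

Jul 20, 1742 is a Friday.
3815 mod 7 = 0, so 3815 days after a Friday is Friday + 0 = Friday.

Friday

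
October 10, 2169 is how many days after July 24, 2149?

7383

Jul 24, 2149 → Jul 24, 2150: 365 days.
Jul 24, 2150 → Jul 24, 2151: 365 days.
Jul 24, 2151 → Jul 24, 2152: 366 days (Feb 29, 2152 is in that span).
Jul 24, 2152 → Jul 24, 2153: 365 days.
Jul 24, 2153 → Jul 24, 2154: 365 days.
Jul 24, 2154 → Jul 24, 2155: 365 days.
Jul 24, 2155 → Jul 24, 2156: 366 days (Feb 29, 2156 is in that span).
Jul 24, 2156 → Jul 24, 2157: 365 days.
Jul 24, 2157 → Jul 24, 2158: 365 days.
Jul 24, 2158 → Jul 24, 2159: 365 days.
Jul 24, 2159 → Jul 24, 2160: 366 days (Feb 29, 2160 is in that span).
Jul 24, 2160 → Jul 24, 2161: 365 days.
Jul 24, 2161 → Jul 24, 2162: 365 days.
Jul 24, 2162 → Jul 24, 2163: 365 days.
Jul 24, 2163 → Jul 24, 2164: 366 days (Feb 29, 2164 is in that span).
Jul 24, 2164 → Jul 24, 2165: 365 days.
Jul 24, 2165 → Jul 24, 2166: 365 days.
Jul 24, 2166 → Jul 24, 2167: 365 days.
Jul 24, 2167 → Jul 24, 2168: 366 days (Feb 29, 2168 is in that span).
Jul 24, 2168 → Jul 24, 2169: 365 days.
Jul 24, 2169 → Aug 24, 2169: 31 days (July has 31).
Aug 24, 2169 → Sep 24, 2169: 31 days (August has 31).
Sep 24, 2169 → Oct 10, 2169: 16 days.
Total: 7383 days.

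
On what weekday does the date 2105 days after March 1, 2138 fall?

First find the weekday of Mar 1, 2138. Doomsday rule: the anchor day for the 2100s is Sunday. For year 38: 38÷12 = 3 r 2, and 2÷4 = 0, so 3+2+0 = 5.
Sunday + 5 ≡ Friday — that's 2138's doomsday.
In March the doomsday date is Mar 14.
Mar 1 is 13 days before Mar 14; 13 mod 7 = 6, so Friday − 6 = Saturday.
2105 mod 7 = 5, so 2105 days after a Saturday is Saturday + 5 = Thursday.

Thursday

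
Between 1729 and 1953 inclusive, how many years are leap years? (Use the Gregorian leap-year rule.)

Multiples of 4 in [1729,1953]: 56.
Of those, multiples of 100: 2 (not leap unless ÷400).
Multiples of 400: 0.
Leap years = 56 − 2 + 0 = 54.

54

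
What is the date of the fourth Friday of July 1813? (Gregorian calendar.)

July 23, 1813

July 1, 1813 is a Thursday.
The first Friday is therefore July 2 (1 days later).
The fourth Friday is 2 + 3×7 = July 23.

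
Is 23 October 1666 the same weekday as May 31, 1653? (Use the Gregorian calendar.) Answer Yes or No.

From May 31, 1653 to Oct 23, 1666 is 4893 days.
4893 mod 7 = 0, so they are the same weekday.
(May 31, 1653 is a Saturday; Oct 23, 1666 is a Saturday.)

Yes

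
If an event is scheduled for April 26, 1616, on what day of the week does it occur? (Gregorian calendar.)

Tuesday

Doomsday rule: the anchor day for the 1600s is Tuesday. For year 16: 16÷12 = 1 r 4, and 4÷4 = 1, so 1+4+1 = 6.
Tuesday + 6 ≡ Monday — that's 1616's doomsday.
In April the doomsday date is Apr 4.
Apr 26 is 22 days after Apr 4; 22 mod 7 = 1, so Monday + 1 = Tuesday.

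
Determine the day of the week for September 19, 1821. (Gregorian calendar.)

Doomsday rule: the anchor day for the 1800s is Friday. For year 21: 21÷12 = 1 r 9, and 9÷4 = 2, so 1+9+2 = 12.
Friday + 12 ≡ Wednesday — that's 1821's doomsday.
In September the doomsday date is Sep 5.
Sep 19 is 14 days after Sep 5; 14 mod 7 = 0, so Wednesday + 0 = Wednesday.

Wednesday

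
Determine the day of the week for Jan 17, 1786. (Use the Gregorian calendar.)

Doomsday rule: the anchor day for the 1700s is Sunday. For year 86: 86÷12 = 7 r 2, and 2÷4 = 0, so 7+2+0 = 9.
Sunday + 9 ≡ Tuesday — that's 1786's doomsday.
In January the doomsday date is Jan 3 (1786 is not a leap year).
Jan 17 is 14 days after Jan 3; 14 mod 7 = 0, so Tuesday + 0 = Tuesday.

Tuesday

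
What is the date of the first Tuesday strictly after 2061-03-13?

Mar 13, 2061 is a Sunday.
From Sunday to the next Tuesday is 2 days.
Mar 13, 2061 + 2 = Mar 15, 2061.

March 15, 2061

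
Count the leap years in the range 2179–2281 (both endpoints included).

25

Multiples of 4 in [2179,2281]: 26.
Of those, multiples of 100: 1 (not leap unless ÷400).
Multiples of 400: 0.
Leap years = 26 − 1 + 0 = 25.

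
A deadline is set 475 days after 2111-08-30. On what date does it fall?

+366 (one year; includes Feb 29, 2112) → Aug 30, 2112 (109 left).
Aug has 31 days: +2 → Sep 1, 2112 (107 left).
Sep has 30 days: +30 → Oct 1, 2112 (77 left).
Oct has 31 days: +31 → Nov 1, 2112 (46 left).
Nov has 30 days: +30 → Dec 1, 2112 (16 left).
+16 → Dec 17, 2112.

December 17, 2112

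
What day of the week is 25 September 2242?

Sunday

Doomsday rule: the anchor day for the 2200s is Friday. For year 42: 42÷12 = 3 r 6, and 6÷4 = 1, so 3+6+1 = 10.
Friday + 10 ≡ Monday — that's 2242's doomsday.
In September the doomsday date is Sep 5.
Sep 25 is 20 days after Sep 5; 20 mod 7 = 6, so Monday + 6 = Sunday.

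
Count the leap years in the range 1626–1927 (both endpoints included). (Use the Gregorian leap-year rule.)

Multiples of 4 in [1626,1927]: 75.
Of those, multiples of 100: 3 (not leap unless ÷400).
Multiples of 400: 0.
Leap years = 75 − 3 + 0 = 72.

72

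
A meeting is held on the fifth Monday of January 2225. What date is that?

January 31, 2225

January 1, 2225 is a Saturday.
The first Monday is therefore January 3 (2 days later).
The fifth Monday is 3 + 4×7 = January 31.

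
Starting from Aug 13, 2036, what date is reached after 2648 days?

November 13, 2043

+365 (one year) → Aug 13, 2037 (2283 left).
+365 (one year) → Aug 13, 2038 (1918 left).
+365 (one year) → Aug 13, 2039 (1553 left).
+366 (one year; includes Feb 29, 2040) → Aug 13, 2040 (1187 left).
+365 (one year) → Aug 13, 2041 (822 left).
+365 (one year) → Aug 13, 2042 (457 left).
+365 (one year) → Aug 13, 2043 (92 left).
Aug has 31 days: +19 → Sep 1, 2043 (73 left).
Sep has 30 days: +30 → Oct 1, 2043 (43 left).
Oct has 31 days: +31 → Nov 1, 2043 (12 left).
+12 → Nov 13, 2043.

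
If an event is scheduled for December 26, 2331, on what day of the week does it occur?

Doomsday rule: the anchor day for the 2300s is Wednesday. For year 31: 31÷12 = 2 r 7, and 7÷4 = 1, so 2+7+1 = 10.
Wednesday + 10 ≡ Saturday — that's 2331's doomsday.
In December the doomsday date is Dec 12.
Dec 26 is 14 days after Dec 12; 14 mod 7 = 0, so Saturday + 0 = Saturday.

Saturday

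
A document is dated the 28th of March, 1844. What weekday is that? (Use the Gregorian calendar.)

Thursday

Doomsday rule: the anchor day for the 1800s is Friday. For year 44: 44÷12 = 3 r 8, and 8÷4 = 2, so 3+8+2 = 13.
Friday + 13 ≡ Thursday — that's 1844's doomsday.
In March the doomsday date is Mar 14.
Mar 28 is 14 days after Mar 14; 14 mod 7 = 0, so Thursday + 0 = Thursday.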